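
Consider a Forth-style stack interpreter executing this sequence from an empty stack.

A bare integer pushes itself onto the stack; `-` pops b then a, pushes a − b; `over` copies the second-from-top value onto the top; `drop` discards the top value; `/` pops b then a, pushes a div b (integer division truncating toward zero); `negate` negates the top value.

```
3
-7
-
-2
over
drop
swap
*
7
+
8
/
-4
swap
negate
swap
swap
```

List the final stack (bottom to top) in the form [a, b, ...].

[-4, 1]

3       3
-7      3 -7
-       10
-2      10 -2
over    10 -2 10
drop    10 -2
swap    -2 10
*       -20
7       -20 7
+       -13
8       -13 8
/       -1
-4      -1 -4
swap    -4 -1
negate  -4 1
swap    1 -4
swap    -4 1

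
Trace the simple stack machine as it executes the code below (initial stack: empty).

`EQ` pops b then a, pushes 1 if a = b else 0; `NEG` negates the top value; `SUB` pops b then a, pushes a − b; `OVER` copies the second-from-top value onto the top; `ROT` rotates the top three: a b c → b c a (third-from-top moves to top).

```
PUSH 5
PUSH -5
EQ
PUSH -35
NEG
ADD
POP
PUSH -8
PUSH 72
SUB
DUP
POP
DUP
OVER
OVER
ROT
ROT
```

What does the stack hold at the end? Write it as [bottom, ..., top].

[-80, -80, -80, -80]

PUSH 5   → [5]
PUSH -5  → [5, -5]
EQ       → [0]
PUSH -35 → [0, -35]
NEG      → [0, 35]
ADD      → [35]
POP      → []
PUSH -8  → [-8]
PUSH 72  → [-8, 72]
SUB      → [-80]
DUP      → [-80, -80]
POP      → [-80]
DUP      → [-80, -80]
OVER     → [-80, -80, -80]
OVER     → [-80, -80, -80, -80]
ROT      → [-80, -80, -80, -80]
ROT      → [-80, -80, -80, -80]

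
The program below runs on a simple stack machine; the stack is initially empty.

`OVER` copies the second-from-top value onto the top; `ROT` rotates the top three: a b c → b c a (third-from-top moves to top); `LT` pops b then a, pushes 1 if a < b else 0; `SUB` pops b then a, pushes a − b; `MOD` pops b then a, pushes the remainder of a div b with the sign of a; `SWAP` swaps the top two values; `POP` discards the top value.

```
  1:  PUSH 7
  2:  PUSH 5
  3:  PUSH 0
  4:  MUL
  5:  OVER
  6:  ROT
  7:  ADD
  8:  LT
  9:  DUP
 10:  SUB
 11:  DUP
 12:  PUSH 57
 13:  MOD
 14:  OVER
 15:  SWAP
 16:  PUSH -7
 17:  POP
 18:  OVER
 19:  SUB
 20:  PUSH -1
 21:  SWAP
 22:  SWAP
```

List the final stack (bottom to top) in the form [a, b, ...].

[0, 0, 0, -1]

PUSH 7   7
PUSH 5   7 5
PUSH 0   7 5 0
MUL      7 0
OVER     7 0 7
ROT      0 7 7
ADD      0 14
LT       1
DUP      1 1
SUB      0
DUP      0 0
PUSH 57  0 0 57
MOD      0 0
OVER     0 0 0
SWAP     0 0 0
PUSH -7  0 0 0 -7
POP      0 0 0
OVER     0 0 0 0
SUB      0 0 0
PUSH -1  0 0 0 -1
SWAP     0 0 -1 0
SWAP     0 0 0 -1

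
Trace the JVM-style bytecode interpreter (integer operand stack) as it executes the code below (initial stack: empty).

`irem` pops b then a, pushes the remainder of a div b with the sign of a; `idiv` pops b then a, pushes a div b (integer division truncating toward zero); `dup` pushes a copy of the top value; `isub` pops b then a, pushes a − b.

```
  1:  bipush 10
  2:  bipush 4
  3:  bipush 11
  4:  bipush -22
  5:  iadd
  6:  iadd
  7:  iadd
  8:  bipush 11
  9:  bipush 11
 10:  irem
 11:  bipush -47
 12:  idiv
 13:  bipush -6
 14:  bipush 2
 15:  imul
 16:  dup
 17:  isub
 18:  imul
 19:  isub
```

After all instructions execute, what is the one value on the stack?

bipush 10  -> 10
bipush 4   -> 10 4
bipush 11  -> 10 4 11
bipush -22 -> 10 4 11 -22
iadd       -> 10 4 -11
iadd       -> 10 -7
iadd       -> 3
bipush 11  -> 3 11
bipush 11  -> 3 11 11
irem       -> 3 0
bipush -47 -> 3 0 -47
idiv       -> 3 0
bipush -6  -> 3 0 -6
bipush 2   -> 3 0 -6 2
imul       -> 3 0 -12
dup        -> 3 0 -12 -12
isub       -> 3 0 0
imul       -> 3 0
isub       -> 3

3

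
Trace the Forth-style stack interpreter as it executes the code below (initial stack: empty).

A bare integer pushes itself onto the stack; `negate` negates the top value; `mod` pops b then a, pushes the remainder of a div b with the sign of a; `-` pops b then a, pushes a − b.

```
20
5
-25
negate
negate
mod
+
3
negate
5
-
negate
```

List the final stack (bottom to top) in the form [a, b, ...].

[25, 8]

20      20
5       20 5
-25     20 5 -25
negate  20 5 25
negate  20 5 -25
mod     20 5
+       25
3       25 3
negate  25 -3
5       25 -3 5
-       25 -8
negate  25 8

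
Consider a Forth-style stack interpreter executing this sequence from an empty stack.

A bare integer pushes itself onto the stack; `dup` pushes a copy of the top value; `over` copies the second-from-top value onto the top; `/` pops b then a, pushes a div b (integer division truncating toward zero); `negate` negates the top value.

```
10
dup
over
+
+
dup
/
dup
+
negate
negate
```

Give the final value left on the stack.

10     : 10
dup    : 10 10
over   : 10 10 10
+      : 10 20
+      : 30
dup    : 30 30
/      : 1
dup    : 1 1
+      : 2
negate : -2
negate : 2

2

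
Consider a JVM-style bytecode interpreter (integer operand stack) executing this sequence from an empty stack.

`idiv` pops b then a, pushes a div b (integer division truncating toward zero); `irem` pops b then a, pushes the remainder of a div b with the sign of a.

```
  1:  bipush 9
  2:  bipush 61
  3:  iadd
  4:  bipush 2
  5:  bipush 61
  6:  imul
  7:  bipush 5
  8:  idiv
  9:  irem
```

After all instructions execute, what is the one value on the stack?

22

bipush 9  → [9]
bipush 61 → [9, 61]
iadd      → [70]
bipush 2  → [70, 2]
bipush 61 → [70, 2, 61]
imul      → [70, 122]
bipush 5  → [70, 122, 5]
idiv      → [70, 24]
irem      → [22]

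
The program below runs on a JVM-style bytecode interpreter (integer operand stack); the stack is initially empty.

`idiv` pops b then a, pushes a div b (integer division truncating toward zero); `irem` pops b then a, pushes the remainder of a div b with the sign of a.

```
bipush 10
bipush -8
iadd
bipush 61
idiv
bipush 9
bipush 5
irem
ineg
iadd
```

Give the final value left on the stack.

-4

bipush 10  [10]
bipush -8  [10, -8]
iadd       [2]
bipush 61  [2, 61]
idiv       [0]
bipush 9   [0, 9]
bipush 5   [0, 9, 5]
irem       [0, 4]
ineg       [0, -4]
iadd       [-4]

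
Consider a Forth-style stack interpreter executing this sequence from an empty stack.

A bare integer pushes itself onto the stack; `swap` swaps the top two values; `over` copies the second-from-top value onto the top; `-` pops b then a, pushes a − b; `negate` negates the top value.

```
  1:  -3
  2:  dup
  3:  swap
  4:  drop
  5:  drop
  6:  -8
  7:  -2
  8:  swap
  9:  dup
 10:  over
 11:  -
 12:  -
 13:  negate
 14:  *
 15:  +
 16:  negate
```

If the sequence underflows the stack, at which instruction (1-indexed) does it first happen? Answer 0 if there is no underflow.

-3     -> -3
dup    -> -3 -3
swap   -> -3 -3
drop   -> -3
drop   -> (empty)
-8     -> -8
-2     -> -8 -2
swap   -> -2 -8
dup    -> -2 -8 -8
over   -> -2 -8 -8 -8
-      -> -2 -8 0
-      -> -2 -8
negate -> -2 8
*      -> -16
+  — needs 2 operands, stack has 1 → underflow

15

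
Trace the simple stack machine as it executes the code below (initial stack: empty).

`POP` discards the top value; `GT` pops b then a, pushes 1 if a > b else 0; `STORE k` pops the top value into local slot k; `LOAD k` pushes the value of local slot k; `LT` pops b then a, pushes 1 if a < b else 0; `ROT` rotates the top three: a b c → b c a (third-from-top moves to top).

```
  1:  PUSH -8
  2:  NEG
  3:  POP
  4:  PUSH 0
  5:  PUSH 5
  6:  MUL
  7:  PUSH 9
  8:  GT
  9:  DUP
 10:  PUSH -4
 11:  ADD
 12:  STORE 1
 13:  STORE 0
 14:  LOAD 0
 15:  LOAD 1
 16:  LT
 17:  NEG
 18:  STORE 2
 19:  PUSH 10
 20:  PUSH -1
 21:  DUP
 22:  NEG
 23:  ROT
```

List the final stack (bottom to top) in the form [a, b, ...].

PUSH -8 -> [-8]
NEG     -> [8]
POP     -> []
PUSH 0  -> [0]
PUSH 5  -> [0, 5]
MUL     -> [0]
PUSH 9  -> [0, 9]
GT      -> [0]
DUP     -> [0, 0]
PUSH -4 -> [0, 0, -4]
ADD     -> [0, -4]
STORE 1 -> [0]
STORE 0 -> []
LOAD 0  -> [0]
LOAD 1  -> [0, -4]
LT      -> [0]
NEG     -> [0]
STORE 2 -> []
PUSH 10 -> [10]
PUSH -1 -> [10, -1]
DUP     -> [10, -1, -1]
NEG     -> [10, -1, 1]
ROT     -> [-1, 1, 10]

[-1, 1, 10]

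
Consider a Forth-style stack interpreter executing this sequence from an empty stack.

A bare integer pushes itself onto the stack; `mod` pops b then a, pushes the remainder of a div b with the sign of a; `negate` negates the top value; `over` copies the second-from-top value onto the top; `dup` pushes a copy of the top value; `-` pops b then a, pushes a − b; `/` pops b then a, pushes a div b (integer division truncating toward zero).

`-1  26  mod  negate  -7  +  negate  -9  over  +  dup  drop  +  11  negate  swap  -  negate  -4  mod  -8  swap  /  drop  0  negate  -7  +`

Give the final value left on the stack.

-1     -> [-1]
26     -> [-1, 26]
mod    -> [-1]
negate -> [1]
-7     -> [1, -7]
+      -> [-6]
negate -> [6]
-9     -> [6, -9]
over   -> [6, -9, 6]
+      -> [6, -3]
dup    -> [6, -3, -3]
drop   -> [6, -3]
+      -> [3]
11     -> [3, 11]
negate -> [3, -11]
swap   -> [-11, 3]
-      -> [-14]
negate -> [14]
-4     -> [14, -4]
mod    -> [2]
-8     -> [2, -8]
swap   -> [-8, 2]
/      -> [-4]
drop   -> []
0      -> [0]
negate -> [0]
-7     -> [0, -7]
+      -> [-7]

-7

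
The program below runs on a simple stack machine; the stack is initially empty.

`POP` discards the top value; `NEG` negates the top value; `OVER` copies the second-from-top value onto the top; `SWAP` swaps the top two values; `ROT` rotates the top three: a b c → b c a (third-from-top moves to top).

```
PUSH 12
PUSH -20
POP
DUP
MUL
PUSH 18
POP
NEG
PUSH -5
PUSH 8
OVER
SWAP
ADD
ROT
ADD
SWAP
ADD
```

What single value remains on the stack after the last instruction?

-146

PUSH 12  → 12
PUSH -20 → 12 -20
POP      → 12
DUP      → 12 12
MUL      → 144
PUSH 18  → 144 18
POP      → 144
NEG      → -144
PUSH -5  → -144 -5
PUSH 8   → -144 -5 8
OVER     → -144 -5 8 -5
SWAP     → -144 -5 -5 8
ADD      → -144 -5 3
ROT      → -5 3 -144
ADD      → -5 -141
SWAP     → -141 -5
ADD      → -146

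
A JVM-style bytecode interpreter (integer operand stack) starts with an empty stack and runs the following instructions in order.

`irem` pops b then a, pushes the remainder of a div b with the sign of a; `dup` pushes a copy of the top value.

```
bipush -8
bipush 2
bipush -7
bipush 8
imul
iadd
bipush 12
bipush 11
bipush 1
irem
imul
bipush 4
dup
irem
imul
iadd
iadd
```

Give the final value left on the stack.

bipush -8  -8
bipush 2   -8 2
bipush -7  -8 2 -7
bipush 8   -8 2 -7 8
imul       -8 2 -56
iadd       -8 -54
bipush 12  -8 -54 12
bipush 11  -8 -54 12 11
bipush 1   -8 -54 12 11 1
irem       -8 -54 12 0
imul       -8 -54 0
bipush 4   -8 -54 0 4
dup        -8 -54 0 4 4
irem       -8 -54 0 0
imul       -8 -54 0
iadd       -8 -54
iadd       -62

-62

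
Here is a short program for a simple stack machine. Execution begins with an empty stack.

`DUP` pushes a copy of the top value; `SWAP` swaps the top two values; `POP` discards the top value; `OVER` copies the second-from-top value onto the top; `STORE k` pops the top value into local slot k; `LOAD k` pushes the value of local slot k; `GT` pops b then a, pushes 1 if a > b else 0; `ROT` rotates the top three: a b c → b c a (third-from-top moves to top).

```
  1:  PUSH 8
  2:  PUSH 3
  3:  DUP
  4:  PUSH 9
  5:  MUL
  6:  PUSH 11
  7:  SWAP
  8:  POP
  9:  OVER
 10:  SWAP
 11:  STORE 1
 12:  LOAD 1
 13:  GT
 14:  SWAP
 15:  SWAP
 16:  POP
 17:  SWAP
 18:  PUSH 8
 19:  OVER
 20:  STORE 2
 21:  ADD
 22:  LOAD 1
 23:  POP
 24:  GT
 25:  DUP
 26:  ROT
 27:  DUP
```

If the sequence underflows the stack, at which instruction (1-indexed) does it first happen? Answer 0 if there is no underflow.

PUSH 8  -> [8]
PUSH 3  -> [8, 3]
DUP     -> [8, 3, 3]
PUSH 9  -> [8, 3, 3, 9]
MUL     -> [8, 3, 27]
PUSH 11 -> [8, 3, 27, 11]
SWAP    -> [8, 3, 11, 27]
POP     -> [8, 3, 11]
OVER    -> [8, 3, 11, 3]
SWAP    -> [8, 3, 3, 11]
STORE 1 -> [8, 3, 3]
LOAD 1  -> [8, 3, 3, 11]
GT      -> [8, 3, 0]
SWAP    -> [8, 0, 3]
SWAP    -> [8, 3, 0]
POP     -> [8, 3]
SWAP    -> [3, 8]
PUSH 8  -> [3, 8, 8]
OVER    -> [3, 8, 8, 8]
STORE 2 -> [3, 8, 8]
ADD     -> [3, 16]
LOAD 1  -> [3, 16, 11]
POP     -> [3, 16]
GT      -> [0]
DUP     -> [0, 0]
ROT  — needs 3 operands, stack has 2 → underflow

26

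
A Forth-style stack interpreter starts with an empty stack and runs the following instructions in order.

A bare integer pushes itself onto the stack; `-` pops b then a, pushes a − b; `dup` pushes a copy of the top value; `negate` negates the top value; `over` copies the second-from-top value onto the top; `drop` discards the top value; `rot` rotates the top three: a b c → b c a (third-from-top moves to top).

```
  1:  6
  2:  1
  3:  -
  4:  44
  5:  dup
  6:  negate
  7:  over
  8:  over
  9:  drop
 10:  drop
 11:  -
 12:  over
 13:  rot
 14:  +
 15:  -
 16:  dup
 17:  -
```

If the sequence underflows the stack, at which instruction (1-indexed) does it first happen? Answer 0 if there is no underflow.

0

6      : [6]
1      : [6, 1]
-      : [5]
44     : [5, 44]
dup    : [5, 44, 44]
negate : [5, 44, -44]
over   : [5, 44, -44, 44]
over   : [5, 44, -44, 44, -44]
drop   : [5, 44, -44, 44]
drop   : [5, 44, -44]
-      : [5, 88]
over   : [5, 88, 5]
rot    : [88, 5, 5]
+      : [88, 10]
-      : [78]
dup    : [78, 78]
-      : [0]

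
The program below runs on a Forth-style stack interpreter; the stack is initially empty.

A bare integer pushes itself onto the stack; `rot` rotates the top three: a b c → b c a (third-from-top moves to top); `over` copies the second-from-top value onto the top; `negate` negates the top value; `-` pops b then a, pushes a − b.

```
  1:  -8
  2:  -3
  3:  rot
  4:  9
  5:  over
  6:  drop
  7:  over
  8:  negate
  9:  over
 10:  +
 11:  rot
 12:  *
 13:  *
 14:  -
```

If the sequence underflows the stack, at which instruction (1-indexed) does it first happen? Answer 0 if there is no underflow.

-8  -8
-3  -8 -3
rot  — needs 3 operands, stack has 2 → underflow

3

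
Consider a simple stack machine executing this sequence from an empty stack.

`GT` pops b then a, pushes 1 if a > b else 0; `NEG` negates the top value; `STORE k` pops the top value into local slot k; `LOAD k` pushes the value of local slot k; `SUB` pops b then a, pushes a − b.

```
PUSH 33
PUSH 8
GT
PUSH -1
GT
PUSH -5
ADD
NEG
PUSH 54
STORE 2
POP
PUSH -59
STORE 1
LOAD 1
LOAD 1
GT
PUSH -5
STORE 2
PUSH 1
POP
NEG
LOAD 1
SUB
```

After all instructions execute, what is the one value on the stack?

PUSH 33  → [33]
PUSH 8   → [33, 8]
GT       → [1]
PUSH -1  → [1, -1]
GT       → [1]
PUSH -5  → [1, -5]
ADD      → [-4]
NEG      → [4]
PUSH 54  → [4, 54]
STORE 2  → [4]
POP      → []
PUSH -59 → [-59]
STORE 1  → []
LOAD 1   → [-59]
LOAD 1   → [-59, -59]
GT       → [0]
PUSH -5  → [0, -5]
STORE 2  → [0]
PUSH 1   → [0, 1]
POP      → [0]
NEG      → [0]
LOAD 1   → [0, -59]
SUB      → [59]

59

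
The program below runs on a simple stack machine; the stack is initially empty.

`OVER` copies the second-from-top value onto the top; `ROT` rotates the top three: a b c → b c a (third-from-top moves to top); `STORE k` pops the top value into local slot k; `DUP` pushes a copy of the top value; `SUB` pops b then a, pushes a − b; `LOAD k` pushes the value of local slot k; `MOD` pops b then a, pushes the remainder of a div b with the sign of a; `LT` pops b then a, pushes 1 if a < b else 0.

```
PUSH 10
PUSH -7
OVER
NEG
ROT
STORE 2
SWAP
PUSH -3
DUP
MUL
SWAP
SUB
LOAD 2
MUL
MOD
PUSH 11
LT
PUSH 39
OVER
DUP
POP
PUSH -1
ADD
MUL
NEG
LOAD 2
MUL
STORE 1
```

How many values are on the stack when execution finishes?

1

PUSH 10  10
PUSH -7  10 -7
OVER     10 -7 10
NEG      10 -7 -10
ROT      -7 -10 10
STORE 2  -7 -10
SWAP     -10 -7
PUSH -3  -10 -7 -3
DUP      -10 -7 -3 -3
MUL      -10 -7 9
SWAP     -10 9 -7
SUB      -10 16
LOAD 2   -10 16 10
MUL      -10 160
MOD      -10
PUSH 11  -10 11
LT       1
PUSH 39  1 39
OVER     1 39 1
DUP      1 39 1 1
POP      1 39 1
PUSH -1  1 39 1 -1
ADD      1 39 0
MUL      1 0
NEG      1 0
LOAD 2   1 0 10
MUL      1 0
STORE 1  1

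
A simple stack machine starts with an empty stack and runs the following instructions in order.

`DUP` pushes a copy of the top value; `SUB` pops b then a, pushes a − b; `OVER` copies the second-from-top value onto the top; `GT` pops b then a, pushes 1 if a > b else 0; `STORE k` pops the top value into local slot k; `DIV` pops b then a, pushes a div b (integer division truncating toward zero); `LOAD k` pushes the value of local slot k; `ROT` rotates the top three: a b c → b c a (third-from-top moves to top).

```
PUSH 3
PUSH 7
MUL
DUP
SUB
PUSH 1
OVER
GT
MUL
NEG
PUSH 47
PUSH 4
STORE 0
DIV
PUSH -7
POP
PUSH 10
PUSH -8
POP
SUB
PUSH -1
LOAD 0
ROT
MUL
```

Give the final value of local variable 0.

PUSH 3  : 3
PUSH 7  : 3 7
MUL     : 21
DUP     : 21 21
SUB     : 0
PUSH 1  : 0 1
OVER    : 0 1 0
GT      : 0 1
MUL     : 0
NEG     : 0
PUSH 47 : 0 47
PUSH 4  : 0 47 4
STORE 0 : 0 47
DIV     : 0
PUSH -7 : 0 -7
POP     : 0
PUSH 10 : 0 10
PUSH -8 : 0 10 -8
POP     : 0 10
SUB     : -10
PUSH -1 : -10 -1
LOAD 0  : -10 -1 4
ROT     : -1 4 -10
MUL     : -1 -40

4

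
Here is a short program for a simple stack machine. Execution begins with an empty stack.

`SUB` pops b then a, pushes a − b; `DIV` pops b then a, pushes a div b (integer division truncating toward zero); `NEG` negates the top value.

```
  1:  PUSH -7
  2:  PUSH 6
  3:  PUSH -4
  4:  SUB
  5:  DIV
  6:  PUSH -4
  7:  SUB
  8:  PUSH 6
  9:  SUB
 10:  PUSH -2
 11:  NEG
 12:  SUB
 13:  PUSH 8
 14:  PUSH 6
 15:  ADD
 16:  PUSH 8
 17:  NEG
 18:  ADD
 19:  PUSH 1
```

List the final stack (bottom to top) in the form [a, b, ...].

PUSH -7 : -7
PUSH 6  : -7 6
PUSH -4 : -7 6 -4
SUB     : -7 10
DIV     : 0
PUSH -4 : 0 -4
SUB     : 4
PUSH 6  : 4 6
SUB     : -2
PUSH -2 : -2 -2
NEG     : -2 2
SUB     : -4
PUSH 8  : -4 8
PUSH 6  : -4 8 6
ADD     : -4 14
PUSH 8  : -4 14 8
NEG     : -4 14 -8
ADD     : -4 6
PUSH 1  : -4 6 1

[-4, 6, 1]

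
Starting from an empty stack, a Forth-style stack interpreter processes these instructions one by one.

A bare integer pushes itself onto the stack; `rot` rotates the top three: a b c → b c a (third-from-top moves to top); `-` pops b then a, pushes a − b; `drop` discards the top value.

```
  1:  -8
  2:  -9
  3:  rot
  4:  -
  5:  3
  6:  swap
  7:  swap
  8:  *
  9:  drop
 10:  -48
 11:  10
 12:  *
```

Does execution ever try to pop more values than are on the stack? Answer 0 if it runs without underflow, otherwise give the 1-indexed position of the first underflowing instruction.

-8 : -8
-9 : -8 -9
rot  — needs 3 operands, stack has 2 → underflow

3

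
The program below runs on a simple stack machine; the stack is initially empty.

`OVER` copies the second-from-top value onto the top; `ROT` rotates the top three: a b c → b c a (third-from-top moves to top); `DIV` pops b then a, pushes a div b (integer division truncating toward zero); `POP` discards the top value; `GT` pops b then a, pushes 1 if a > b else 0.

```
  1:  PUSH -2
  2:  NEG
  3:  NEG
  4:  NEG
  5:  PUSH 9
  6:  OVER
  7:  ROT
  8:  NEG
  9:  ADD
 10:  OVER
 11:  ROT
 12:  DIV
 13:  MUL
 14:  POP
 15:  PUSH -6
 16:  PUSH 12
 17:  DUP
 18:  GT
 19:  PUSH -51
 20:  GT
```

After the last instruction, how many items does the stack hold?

PUSH -2  -> -2
NEG      -> 2
NEG      -> -2
NEG      -> 2
PUSH 9   -> 2 9
OVER     -> 2 9 2
ROT      -> 9 2 2
NEG      -> 9 2 -2
ADD      -> 9 0
OVER     -> 9 0 9
ROT      -> 0 9 9
DIV      -> 0 1
MUL      -> 0
POP      -> (empty)
PUSH -6  -> -6
PUSH 12  -> -6 12
DUP      -> -6 12 12
GT       -> -6 0
PUSH -51 -> -6 0 -51
GT       -> -6 1

2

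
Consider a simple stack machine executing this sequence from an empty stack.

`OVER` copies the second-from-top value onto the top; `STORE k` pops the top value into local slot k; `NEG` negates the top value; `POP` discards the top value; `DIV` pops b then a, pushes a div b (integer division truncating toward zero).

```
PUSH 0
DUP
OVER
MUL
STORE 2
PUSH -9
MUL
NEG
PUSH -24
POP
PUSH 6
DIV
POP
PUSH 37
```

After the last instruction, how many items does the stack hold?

1

PUSH 0   -> [0]
DUP      -> [0, 0]
OVER     -> [0, 0, 0]
MUL      -> [0, 0]
STORE 2  -> [0]
PUSH -9  -> [0, -9]
MUL      -> [0]
NEG      -> [0]
PUSH -24 -> [0, -24]
POP      -> [0]
PUSH 6   -> [0, 6]
DIV      -> [0]
POP      -> []
PUSH 37  -> [37]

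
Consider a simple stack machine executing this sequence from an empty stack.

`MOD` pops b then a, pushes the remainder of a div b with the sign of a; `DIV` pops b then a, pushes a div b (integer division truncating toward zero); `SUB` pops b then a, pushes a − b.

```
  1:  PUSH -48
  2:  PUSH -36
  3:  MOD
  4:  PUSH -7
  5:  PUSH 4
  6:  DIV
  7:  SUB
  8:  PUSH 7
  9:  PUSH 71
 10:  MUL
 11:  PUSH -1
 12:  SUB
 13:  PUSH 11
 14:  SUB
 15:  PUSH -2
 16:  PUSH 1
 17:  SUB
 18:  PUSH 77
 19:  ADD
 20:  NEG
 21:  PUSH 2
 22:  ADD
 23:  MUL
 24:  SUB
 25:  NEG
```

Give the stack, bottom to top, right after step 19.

[-11, 487, 74]

PUSH -48  -48
PUSH -36  -48 -36
MOD       -12
PUSH -7   -12 -7
PUSH 4    -12 -7 4
DIV       -12 -1
SUB       -11
PUSH 7    -11 7
PUSH 71   -11 7 71
MUL       -11 497
PUSH -1   -11 497 -1
SUB       -11 498
PUSH 11   -11 498 11
SUB       -11 487
PUSH -2   -11 487 -2
PUSH 1    -11 487 -2 1
SUB       -11 487 -3
PUSH 77   -11 487 -3 77
ADD       -11 487 74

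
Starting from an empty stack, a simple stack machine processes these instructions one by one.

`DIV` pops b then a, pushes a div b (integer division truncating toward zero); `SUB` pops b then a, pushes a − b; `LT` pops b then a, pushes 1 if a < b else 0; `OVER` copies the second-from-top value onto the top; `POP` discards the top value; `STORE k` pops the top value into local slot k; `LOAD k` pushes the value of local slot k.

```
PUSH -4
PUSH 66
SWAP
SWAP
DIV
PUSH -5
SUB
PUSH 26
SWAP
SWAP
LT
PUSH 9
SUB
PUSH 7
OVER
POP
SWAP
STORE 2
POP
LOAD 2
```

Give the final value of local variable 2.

PUSH -4 : [-4]
PUSH 66 : [-4, 66]
SWAP    : [66, -4]
SWAP    : [-4, 66]
DIV     : [0]
PUSH -5 : [0, -5]
SUB     : [5]
PUSH 26 : [5, 26]
SWAP    : [26, 5]
SWAP    : [5, 26]
LT      : [1]
PUSH 9  : [1, 9]
SUB     : [-8]
PUSH 7  : [-8, 7]
OVER    : [-8, 7, -8]
POP     : [-8, 7]
SWAP    : [7, -8]
STORE 2 : [7]
POP     : []
LOAD 2  : [-8]

-8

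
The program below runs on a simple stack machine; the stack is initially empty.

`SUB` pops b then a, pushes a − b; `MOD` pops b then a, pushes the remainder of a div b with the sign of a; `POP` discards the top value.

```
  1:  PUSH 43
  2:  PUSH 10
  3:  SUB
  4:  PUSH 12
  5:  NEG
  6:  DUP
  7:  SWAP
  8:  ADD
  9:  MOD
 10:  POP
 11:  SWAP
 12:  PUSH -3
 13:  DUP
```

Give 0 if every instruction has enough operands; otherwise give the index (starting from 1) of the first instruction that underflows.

PUSH 43 → [43]
PUSH 10 → [43, 10]
SUB     → [33]
PUSH 12 → [33, 12]
NEG     → [33, -12]
DUP     → [33, -12, -12]
SWAP    → [33, -12, -12]
ADD     → [33, -24]
MOD     → [9]
POP     → []
SWAP  — needs 2 operands, stack has 0 → underflow

11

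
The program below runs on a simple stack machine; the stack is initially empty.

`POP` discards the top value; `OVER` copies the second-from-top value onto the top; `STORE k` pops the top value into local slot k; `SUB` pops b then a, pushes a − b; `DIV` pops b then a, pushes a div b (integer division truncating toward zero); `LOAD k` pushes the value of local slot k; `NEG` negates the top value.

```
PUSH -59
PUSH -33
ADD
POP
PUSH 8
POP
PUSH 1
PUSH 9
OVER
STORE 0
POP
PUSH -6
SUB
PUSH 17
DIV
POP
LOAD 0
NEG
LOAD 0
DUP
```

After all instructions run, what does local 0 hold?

PUSH -59 : [-59]
PUSH -33 : [-59, -33]
ADD      : [-92]
POP      : []
PUSH 8   : [8]
POP      : []
PUSH 1   : [1]
PUSH 9   : [1, 9]
OVER     : [1, 9, 1]
STORE 0  : [1, 9]
POP      : [1]
PUSH -6  : [1, -6]
SUB      : [7]
PUSH 17  : [7, 17]
DIV      : [0]
POP      : []
LOAD 0   : [1]
NEG      : [-1]
LOAD 0   : [-1, 1]
DUP      : [-1, 1, 1]

1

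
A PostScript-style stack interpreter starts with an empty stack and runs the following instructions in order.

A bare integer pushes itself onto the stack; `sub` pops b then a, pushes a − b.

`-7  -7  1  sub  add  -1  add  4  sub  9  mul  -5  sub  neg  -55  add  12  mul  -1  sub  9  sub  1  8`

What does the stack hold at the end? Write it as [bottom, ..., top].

[1432, 1, 8]

-7  -> -7
-7  -> -7 -7
1   -> -7 -7 1
sub -> -7 -8
add -> -15
-1  -> -15 -1
add -> -16
4   -> -16 4
sub -> -20
9   -> -20 9
mul -> -180
-5  -> -180 -5
sub -> -175
neg -> 175
-55 -> 175 -55
add -> 120
12  -> 120 12
mul -> 1440
-1  -> 1440 -1
sub -> 1441
9   -> 1441 9
sub -> 1432
1   -> 1432 1
8   -> 1432 1 8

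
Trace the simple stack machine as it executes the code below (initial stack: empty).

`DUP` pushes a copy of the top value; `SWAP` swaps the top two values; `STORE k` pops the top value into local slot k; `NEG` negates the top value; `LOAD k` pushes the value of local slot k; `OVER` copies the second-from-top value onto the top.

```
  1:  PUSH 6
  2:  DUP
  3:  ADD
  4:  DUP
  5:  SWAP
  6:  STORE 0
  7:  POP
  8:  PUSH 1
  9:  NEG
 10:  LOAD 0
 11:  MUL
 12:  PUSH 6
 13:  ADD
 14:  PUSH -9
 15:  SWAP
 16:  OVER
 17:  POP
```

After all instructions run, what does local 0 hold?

PUSH 6  : [6]
DUP     : [6, 6]
ADD     : [12]
DUP     : [12, 12]
SWAP    : [12, 12]
STORE 0 : [12]
POP     : []
PUSH 1  : [1]
NEG     : [-1]
LOAD 0  : [-1, 12]
MUL     : [-12]
PUSH 6  : [-12, 6]
ADD     : [-6]
PUSH -9 : [-6, -9]
SWAP    : [-9, -6]
OVER    : [-9, -6, -9]
POP     : [-9, -6]

12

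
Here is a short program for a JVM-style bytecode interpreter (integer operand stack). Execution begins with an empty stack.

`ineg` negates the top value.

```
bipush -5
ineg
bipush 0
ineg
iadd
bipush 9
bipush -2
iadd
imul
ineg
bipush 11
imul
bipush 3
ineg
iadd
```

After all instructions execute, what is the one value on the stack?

bipush -5 -> -5
ineg      -> 5
bipush 0  -> 5 0
ineg      -> 5 0
iadd      -> 5
bipush 9  -> 5 9
bipush -2 -> 5 9 -2
iadd      -> 5 7
imul      -> 35
ineg      -> -35
bipush 11 -> -35 11
imul      -> -385
bipush 3  -> -385 3
ineg      -> -385 -3
iadd      -> -388

-388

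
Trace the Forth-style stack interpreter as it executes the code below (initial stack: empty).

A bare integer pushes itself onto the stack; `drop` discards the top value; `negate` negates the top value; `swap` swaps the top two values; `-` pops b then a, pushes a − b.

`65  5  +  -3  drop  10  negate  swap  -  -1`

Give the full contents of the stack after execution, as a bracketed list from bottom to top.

65      65
5       65 5
+       70
-3      70 -3
drop    70
10      70 10
negate  70 -10
swap    -10 70
-       -80
-1      -80 -1

[-80, -1]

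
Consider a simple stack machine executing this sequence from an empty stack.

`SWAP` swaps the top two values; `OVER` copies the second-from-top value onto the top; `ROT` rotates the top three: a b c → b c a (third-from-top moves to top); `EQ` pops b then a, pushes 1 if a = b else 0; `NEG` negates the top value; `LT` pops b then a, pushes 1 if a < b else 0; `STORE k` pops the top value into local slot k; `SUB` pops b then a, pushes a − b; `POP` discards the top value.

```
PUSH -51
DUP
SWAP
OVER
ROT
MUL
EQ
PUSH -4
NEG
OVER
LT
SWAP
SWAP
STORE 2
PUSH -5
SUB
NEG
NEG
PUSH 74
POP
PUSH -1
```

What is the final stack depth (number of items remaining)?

2

PUSH -51 -> -51
DUP      -> -51 -51
SWAP     -> -51 -51
OVER     -> -51 -51 -51
ROT      -> -51 -51 -51
MUL      -> -51 2601
EQ       -> 0
PUSH -4  -> 0 -4
NEG      -> 0 4
OVER     -> 0 4 0
LT       -> 0 0
SWAP     -> 0 0
SWAP     -> 0 0
STORE 2  -> 0
PUSH -5  -> 0 -5
SUB      -> 5
NEG      -> -5
NEG      -> 5
PUSH 74  -> 5 74
POP      -> 5
PUSH -1  -> 5 -1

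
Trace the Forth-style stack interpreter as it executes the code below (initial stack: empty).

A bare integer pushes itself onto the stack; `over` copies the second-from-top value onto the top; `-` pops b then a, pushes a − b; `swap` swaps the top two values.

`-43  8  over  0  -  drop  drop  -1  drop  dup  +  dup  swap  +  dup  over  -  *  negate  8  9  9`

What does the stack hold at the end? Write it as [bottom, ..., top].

[0, 8, 9, 9]

-43     -43
8       -43 8
over    -43 8 -43
0       -43 8 -43 0
-       -43 8 -43
drop    -43 8
drop    -43
-1      -43 -1
drop    -43
dup     -43 -43
+       -86
dup     -86 -86
swap    -86 -86
+       -172
dup     -172 -172
over    -172 -172 -172
-       -172 0
*       0
negate  0
8       0 8
9       0 8 9
9       0 8 9 9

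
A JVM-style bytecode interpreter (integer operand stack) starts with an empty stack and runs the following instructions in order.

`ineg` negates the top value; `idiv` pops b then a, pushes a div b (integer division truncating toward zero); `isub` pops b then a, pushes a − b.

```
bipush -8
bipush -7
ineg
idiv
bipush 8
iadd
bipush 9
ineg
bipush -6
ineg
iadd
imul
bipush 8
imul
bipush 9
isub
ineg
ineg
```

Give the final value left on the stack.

bipush -8 : [-8]
bipush -7 : [-8, -7]
ineg      : [-8, 7]
idiv      : [-1]
bipush 8  : [-1, 8]
iadd      : [7]
bipush 9  : [7, 9]
ineg      : [7, -9]
bipush -6 : [7, -9, -6]
ineg      : [7, -9, 6]
iadd      : [7, -3]
imul      : [-21]
bipush 8  : [-21, 8]
imul      : [-168]
bipush 9  : [-168, 9]
isub      : [-177]
ineg      : [177]
ineg      : [-177]

-177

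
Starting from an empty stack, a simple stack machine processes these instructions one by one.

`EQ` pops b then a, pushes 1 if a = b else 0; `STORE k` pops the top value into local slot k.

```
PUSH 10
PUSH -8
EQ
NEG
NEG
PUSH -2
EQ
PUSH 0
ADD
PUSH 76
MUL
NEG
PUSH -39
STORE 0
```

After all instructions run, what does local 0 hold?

-39

PUSH 10  → 10
PUSH -8  → 10 -8
EQ       → 0
NEG      → 0
NEG      → 0
PUSH -2  → 0 -2
EQ       → 0
PUSH 0   → 0 0
ADD      → 0
PUSH 76  → 0 76
MUL      → 0
NEG      → 0
PUSH -39 → 0 -39
STORE 0  → 0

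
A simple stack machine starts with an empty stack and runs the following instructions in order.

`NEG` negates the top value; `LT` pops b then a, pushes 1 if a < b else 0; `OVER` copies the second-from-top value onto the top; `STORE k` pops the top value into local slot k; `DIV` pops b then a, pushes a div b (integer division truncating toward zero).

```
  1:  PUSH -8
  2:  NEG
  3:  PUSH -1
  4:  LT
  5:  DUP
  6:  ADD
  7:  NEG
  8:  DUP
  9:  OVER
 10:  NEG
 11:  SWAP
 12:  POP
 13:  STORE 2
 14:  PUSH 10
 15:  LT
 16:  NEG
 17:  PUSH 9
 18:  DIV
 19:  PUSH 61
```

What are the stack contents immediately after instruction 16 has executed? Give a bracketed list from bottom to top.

PUSH -8  [-8]
NEG      [8]
PUSH -1  [8, -1]
LT       [0]
DUP      [0, 0]
ADD      [0]
NEG      [0]
DUP      [0, 0]
OVER     [0, 0, 0]
NEG      [0, 0, 0]
SWAP     [0, 0, 0]
POP      [0, 0]
STORE 2  [0]
PUSH 10  [0, 10]
LT       [1]
NEG      [-1]

[-1]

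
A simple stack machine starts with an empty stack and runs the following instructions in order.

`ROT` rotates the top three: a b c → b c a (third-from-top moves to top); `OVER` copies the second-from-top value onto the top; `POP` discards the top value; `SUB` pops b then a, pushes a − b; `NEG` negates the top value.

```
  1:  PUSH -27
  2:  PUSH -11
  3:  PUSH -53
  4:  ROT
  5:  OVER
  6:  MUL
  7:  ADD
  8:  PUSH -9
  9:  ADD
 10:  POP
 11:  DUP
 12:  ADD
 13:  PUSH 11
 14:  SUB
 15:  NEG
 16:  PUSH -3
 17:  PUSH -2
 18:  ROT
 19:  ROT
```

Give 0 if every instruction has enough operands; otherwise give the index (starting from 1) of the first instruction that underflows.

PUSH -27  [-27]
PUSH -11  [-27, -11]
PUSH -53  [-27, -11, -53]
ROT       [-11, -53, -27]
OVER      [-11, -53, -27, -53]
MUL       [-11, -53, 1431]
ADD       [-11, 1378]
PUSH -9   [-11, 1378, -9]
ADD       [-11, 1369]
POP       [-11]
DUP       [-11, -11]
ADD       [-22]
PUSH 11   [-22, 11]
SUB       [-33]
NEG       [33]
PUSH -3   [33, -3]
PUSH -2   [33, -3, -2]
ROT       [-3, -2, 33]
ROT       [-2, 33, -3]

0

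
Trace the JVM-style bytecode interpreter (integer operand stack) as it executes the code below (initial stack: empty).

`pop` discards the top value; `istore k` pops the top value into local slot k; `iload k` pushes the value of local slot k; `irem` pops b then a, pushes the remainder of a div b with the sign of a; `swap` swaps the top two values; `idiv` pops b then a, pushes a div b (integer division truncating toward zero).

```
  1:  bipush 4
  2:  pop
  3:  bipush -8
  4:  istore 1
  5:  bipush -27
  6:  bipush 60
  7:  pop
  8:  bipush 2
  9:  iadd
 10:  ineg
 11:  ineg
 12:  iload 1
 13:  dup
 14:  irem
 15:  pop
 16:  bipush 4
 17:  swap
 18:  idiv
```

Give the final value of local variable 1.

-8

bipush 4   -> [4]
pop        -> []
bipush -8  -> [-8]
istore 1   -> []
bipush -27 -> [-27]
bipush 60  -> [-27, 60]
pop        -> [-27]
bipush 2   -> [-27, 2]
iadd       -> [-25]
ineg       -> [25]
ineg       -> [-25]
iload 1    -> [-25, -8]
dup        -> [-25, -8, -8]
irem       -> [-25, 0]
pop        -> [-25]
bipush 4   -> [-25, 4]
swap       -> [4, -25]
idiv       -> [0]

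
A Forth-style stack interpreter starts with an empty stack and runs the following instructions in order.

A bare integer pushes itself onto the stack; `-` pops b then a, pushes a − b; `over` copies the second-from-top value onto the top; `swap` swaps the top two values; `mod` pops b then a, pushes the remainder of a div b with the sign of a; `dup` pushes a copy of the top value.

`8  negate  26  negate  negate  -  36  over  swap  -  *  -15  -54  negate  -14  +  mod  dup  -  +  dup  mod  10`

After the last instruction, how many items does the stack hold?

2

8      : 8
negate : -8
26     : -8 26
negate : -8 -26
negate : -8 26
-      : -34
36     : -34 36
over   : -34 36 -34
swap   : -34 -34 36
-      : -34 -70
*      : 2380
-15    : 2380 -15
-54    : 2380 -15 -54
negate : 2380 -15 54
-14    : 2380 -15 54 -14
+      : 2380 -15 40
mod    : 2380 -15
dup    : 2380 -15 -15
-      : 2380 0
+      : 2380
dup    : 2380 2380
mod    : 0
10     : 0 10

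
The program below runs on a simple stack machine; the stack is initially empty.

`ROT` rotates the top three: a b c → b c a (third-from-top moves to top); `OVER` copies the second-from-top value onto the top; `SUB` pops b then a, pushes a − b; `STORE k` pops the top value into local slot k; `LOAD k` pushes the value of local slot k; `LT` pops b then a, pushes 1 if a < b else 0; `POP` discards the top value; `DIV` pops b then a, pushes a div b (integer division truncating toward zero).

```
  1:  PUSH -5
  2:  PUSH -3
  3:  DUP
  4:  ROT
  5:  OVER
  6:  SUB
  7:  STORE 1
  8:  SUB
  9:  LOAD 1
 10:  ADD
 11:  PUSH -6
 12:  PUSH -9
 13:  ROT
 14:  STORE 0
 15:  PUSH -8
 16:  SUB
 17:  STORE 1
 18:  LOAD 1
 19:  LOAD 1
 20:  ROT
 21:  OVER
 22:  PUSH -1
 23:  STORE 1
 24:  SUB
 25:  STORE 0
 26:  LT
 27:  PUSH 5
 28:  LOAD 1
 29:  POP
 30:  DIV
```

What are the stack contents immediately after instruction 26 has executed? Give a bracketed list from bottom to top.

[0]

PUSH -5 : [-5]
PUSH -3 : [-5, -3]
DUP     : [-5, -3, -3]
ROT     : [-3, -3, -5]
OVER    : [-3, -3, -5, -3]
SUB     : [-3, -3, -2]
STORE 1 : [-3, -3]
SUB     : [0]
LOAD 1  : [0, -2]
ADD     : [-2]
PUSH -6 : [-2, -6]
PUSH -9 : [-2, -6, -9]
ROT     : [-6, -9, -2]
STORE 0 : [-6, -9]
PUSH -8 : [-6, -9, -8]
SUB     : [-6, -1]
STORE 1 : [-6]
LOAD 1  : [-6, -1]
LOAD 1  : [-6, -1, -1]
ROT     : [-1, -1, -6]
OVER    : [-1, -1, -6, -1]
PUSH -1 : [-1, -1, -6, -1, -1]
STORE 1 : [-1, -1, -6, -1]
SUB     : [-1, -1, -5]
STORE 0 : [-1, -1]
LT      : [0]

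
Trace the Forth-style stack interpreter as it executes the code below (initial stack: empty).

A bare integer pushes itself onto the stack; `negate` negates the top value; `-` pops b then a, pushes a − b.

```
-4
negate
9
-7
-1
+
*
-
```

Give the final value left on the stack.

-4     : -4
negate : 4
9      : 4 9
-7     : 4 9 -7
-1     : 4 9 -7 -1
+      : 4 9 -8
*      : 4 -72
-      : 76

76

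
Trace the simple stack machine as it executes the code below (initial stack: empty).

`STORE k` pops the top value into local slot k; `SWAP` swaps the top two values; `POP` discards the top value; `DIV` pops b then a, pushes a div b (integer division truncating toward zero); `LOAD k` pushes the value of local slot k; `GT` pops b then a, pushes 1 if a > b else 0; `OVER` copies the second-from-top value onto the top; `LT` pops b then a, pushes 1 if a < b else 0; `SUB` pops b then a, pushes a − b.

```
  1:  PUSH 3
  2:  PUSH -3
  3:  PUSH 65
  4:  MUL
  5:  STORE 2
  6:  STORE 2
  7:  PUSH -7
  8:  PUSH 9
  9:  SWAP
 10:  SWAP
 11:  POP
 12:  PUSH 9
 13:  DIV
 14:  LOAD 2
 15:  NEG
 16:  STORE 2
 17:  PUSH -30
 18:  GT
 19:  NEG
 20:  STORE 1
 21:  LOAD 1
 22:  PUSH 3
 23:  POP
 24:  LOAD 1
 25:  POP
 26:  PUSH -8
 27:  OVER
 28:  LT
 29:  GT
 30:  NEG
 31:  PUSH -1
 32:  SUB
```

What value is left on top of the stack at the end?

1

PUSH 3   : 3
PUSH -3  : 3 -3
PUSH 65  : 3 -3 65
MUL      : 3 -195
STORE 2  : 3
STORE 2  : (empty)
PUSH -7  : -7
PUSH 9   : -7 9
SWAP     : 9 -7
SWAP     : -7 9
POP      : -7
PUSH 9   : -7 9
DIV      : 0
LOAD 2   : 0 3
NEG      : 0 -3
STORE 2  : 0
PUSH -30 : 0 -30
GT       : 1
NEG      : -1
STORE 1  : (empty)
LOAD 1   : -1
PUSH 3   : -1 3
POP      : -1
LOAD 1   : -1 -1
POP      : -1
PUSH -8  : -1 -8
OVER     : -1 -8 -1
LT       : -1 1
GT       : 0
NEG      : 0
PUSH -1  : 0 -1
SUB      : 1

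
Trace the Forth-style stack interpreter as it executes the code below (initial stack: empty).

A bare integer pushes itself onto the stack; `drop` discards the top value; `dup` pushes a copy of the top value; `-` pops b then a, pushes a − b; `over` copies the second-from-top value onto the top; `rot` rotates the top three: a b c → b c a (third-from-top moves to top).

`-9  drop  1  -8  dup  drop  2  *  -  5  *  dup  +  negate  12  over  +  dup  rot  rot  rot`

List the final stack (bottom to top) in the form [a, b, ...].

[-170, -158, -158]

-9      -9
drop    (empty)
1       1
-8      1 -8
dup     1 -8 -8
drop    1 -8
2       1 -8 2
*       1 -16
-       17
5       17 5
*       85
dup     85 85
+       170
negate  -170
12      -170 12
over    -170 12 -170
+       -170 -158
dup     -170 -158 -158
rot     -158 -158 -170
rot     -158 -170 -158
rot     -170 -158 -158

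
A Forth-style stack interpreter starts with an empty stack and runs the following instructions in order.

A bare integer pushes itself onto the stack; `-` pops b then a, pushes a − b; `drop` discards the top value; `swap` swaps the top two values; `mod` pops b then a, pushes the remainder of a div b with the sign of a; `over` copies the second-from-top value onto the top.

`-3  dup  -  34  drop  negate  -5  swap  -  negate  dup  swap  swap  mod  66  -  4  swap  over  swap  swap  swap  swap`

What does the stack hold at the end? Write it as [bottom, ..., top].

-3     → [-3]
dup    → [-3, -3]
-      → [0]
34     → [0, 34]
drop   → [0]
negate → [0]
-5     → [0, -5]
swap   → [-5, 0]
-      → [-5]
negate → [5]
dup    → [5, 5]
swap   → [5, 5]
swap   → [5, 5]
mod    → [0]
66     → [0, 66]
-      → [-66]
4      → [-66, 4]
swap   → [4, -66]
over   → [4, -66, 4]
swap   → [4, 4, -66]
swap   → [4, -66, 4]
swap   → [4, 4, -66]
swap   → [4, -66, 4]

[4, -66, 4]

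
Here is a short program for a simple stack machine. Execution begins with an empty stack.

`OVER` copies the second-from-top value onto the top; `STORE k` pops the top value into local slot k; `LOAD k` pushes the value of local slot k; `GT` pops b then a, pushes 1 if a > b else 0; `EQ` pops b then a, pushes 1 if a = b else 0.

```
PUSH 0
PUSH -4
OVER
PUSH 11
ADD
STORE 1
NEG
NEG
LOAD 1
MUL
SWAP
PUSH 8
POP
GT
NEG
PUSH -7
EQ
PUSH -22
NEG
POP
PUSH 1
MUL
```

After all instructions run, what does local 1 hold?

11

PUSH 0   -> [0]
PUSH -4  -> [0, -4]
OVER     -> [0, -4, 0]
PUSH 11  -> [0, -4, 0, 11]
ADD      -> [0, -4, 11]
STORE 1  -> [0, -4]
NEG      -> [0, 4]
NEG      -> [0, -4]
LOAD 1   -> [0, -4, 11]
MUL      -> [0, -44]
SWAP     -> [-44, 0]
PUSH 8   -> [-44, 0, 8]
POP      -> [-44, 0]
GT       -> [0]
NEG      -> [0]
PUSH -7  -> [0, -7]
EQ       -> [0]
PUSH -22 -> [0, -22]
NEG      -> [0, 22]
POP      -> [0]
PUSH 1   -> [0, 1]
MUL      -> [0]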